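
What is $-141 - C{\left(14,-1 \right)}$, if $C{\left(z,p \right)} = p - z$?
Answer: $-126$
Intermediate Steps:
$-141 - C{\left(14,-1 \right)} = -141 - \left(-1 - 14\right) = -141 - -15 = -141 + 15 = -126$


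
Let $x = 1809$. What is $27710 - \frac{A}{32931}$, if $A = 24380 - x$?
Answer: $\frac{912495439}{32931} \approx 27709.0$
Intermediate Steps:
$A = 22571$ ($A = 24380 - 1809 = 22571$)
$27710 - \frac{A}{32931} = 27710 - \frac{22571}{32931} = \frac{912495439}{32931}$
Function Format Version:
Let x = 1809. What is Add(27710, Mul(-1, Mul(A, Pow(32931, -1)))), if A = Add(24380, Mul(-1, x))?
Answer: Rational(912495439, 32931) ≈ 27709.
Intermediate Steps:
A = 22571 (A = Add(24380, Mul(-1, 1809)) = Add(24380, -1809) = 22571)
Add(27710, Mul(-1, Mul(A, Pow(32931, -1)))) = Add(27710, Mul(-1, Mul(22571, Pow(32931, -1)))) = Add(27710, Mul(-1, Mul(22571, Rational(1, 32931)))) = Add(27710, Mul(-1, Rational(22571, 32931))) = Add(27710, Rational(-22571, 32931)) = Rational(912495439, 32931)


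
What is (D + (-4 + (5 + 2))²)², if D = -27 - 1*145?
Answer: 26569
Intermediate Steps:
D = -172 (D = -27 - 145 = -172)
(D + (-4 + (5 + 2))²)² = (-172 + (-4 + (5 + 2))²)² = (-172 + (-4 + 7)²)² = (-172 + 3²)² = (-172 + 9)² = (-163)² = 26569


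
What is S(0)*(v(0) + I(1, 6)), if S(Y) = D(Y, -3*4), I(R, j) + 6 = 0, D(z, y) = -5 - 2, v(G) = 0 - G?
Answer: 42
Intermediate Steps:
v(G) = -G
D(z, y) = -7
I(R, j) = -6 (I(R, j) = -6 + 0 = -6)
S(Y) = -7
S(0)*(v(0) + I(1, 6)) = -7*(-1*0 - 6) = -7*(0 - 6) = -7*(-6) = 42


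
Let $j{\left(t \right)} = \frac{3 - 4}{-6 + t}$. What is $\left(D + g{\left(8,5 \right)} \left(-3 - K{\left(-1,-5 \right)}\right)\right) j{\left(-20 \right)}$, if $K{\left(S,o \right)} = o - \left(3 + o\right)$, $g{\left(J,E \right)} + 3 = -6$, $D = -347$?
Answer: $- \frac{347}{26} \approx -13.346$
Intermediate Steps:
$j{\left(t \right)} = - \frac{1}{-6 + t}$
$g{\left(J,E \right)} = -9$ ($g{\left(J,E \right)} = -3 - 6 = -9$)
$K{\left(S,o \right)} = -3$
$\left(D + g{\left(8,5 \right)} \left(-3 - K{\left(-1,-5 \right)}\right)\right) j{\left(-20 \right)} = \left(-347 - 9 \left(-3 - -3\right)\right) \left(- \frac{1}{-6 - 20}\right) = \left(-347 - 9 \left(-3 + 3\right)\right) \left(- \frac{1}{-26}\right) = \left(-347 - 0\right) \left(\left(-1\right) \left(- \frac{1}{26}\right)\right) = \left(-347 + 0\right) \frac{1}{26} = \left(-347\right) \frac{1}{26} = - \frac{347}{26}$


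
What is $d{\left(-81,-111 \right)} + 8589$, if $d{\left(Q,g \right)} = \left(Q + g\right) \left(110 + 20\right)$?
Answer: $-16371$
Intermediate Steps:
$d{\left(Q,g \right)} = 130 Q + 130 g$ ($d{\left(Q,g \right)} = \left(Q + g\right) 130 = 130 Q + 130 g$)
$d{\left(-81,-111 \right)} + 8589 = \left(130 \left(-81\right) + 130 \left(-111\right)\right) + 8589 = \left(-10530 - 14430\right) + 8589 = -24960 + 8589 = -16371$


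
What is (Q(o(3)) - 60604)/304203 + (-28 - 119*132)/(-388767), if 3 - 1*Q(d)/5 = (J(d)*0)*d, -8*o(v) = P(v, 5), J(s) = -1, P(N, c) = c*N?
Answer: -2085340595/13140454189 ≈ -0.15870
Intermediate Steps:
P(N, c) = N*c
o(v) = -5*v/8 (o(v) = -v*5/8 = -5*v/8)
Q(d) = 15 (Q(d) = 15 - 5*(-1*0)*d = 15 - 0*d = 15 - 5*0 = 15 + 0 = 15)
(Q(o(3)) - 60604)/304203 + (-28 - 119*132)/(-388767) = (15 - 60604)/304203 + (-28 - 119*132)/(-388767) = -60589*1/304203 + (-28 - 15708)*(-1/388767) = -60589/304203 - 15736*(-1/388767) = -60589/304203 + 15736/388767 = -2085340595/13140454189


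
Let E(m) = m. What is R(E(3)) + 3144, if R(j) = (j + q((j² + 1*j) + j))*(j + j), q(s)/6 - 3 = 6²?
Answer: 4566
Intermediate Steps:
q(s) = 234 (q(s) = 18 + 6*6² = 18 + 6*36 = 18 + 216 = 234)
R(j) = 2*j*(234 + j) (R(j) = (j + 234)*(j + j) = (234 + j)*(2*j) = 2*j*(234 + j))
R(E(3)) + 3144 = 2*3*(234 + 3) + 3144 = 2*3*237 + 3144 = 1422 + 3144 = 4566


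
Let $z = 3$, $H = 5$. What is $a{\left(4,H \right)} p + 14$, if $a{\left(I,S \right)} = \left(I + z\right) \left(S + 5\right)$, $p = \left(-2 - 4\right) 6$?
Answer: $-2506$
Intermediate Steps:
$p = -36$ ($p = \left(-6\right) 6 = -36$)
$a{\left(I,S \right)} = \left(3 + I\right) \left(5 + S\right)$ ($a{\left(I,S \right)} = \left(I + 3\right) \left(S + 5\right) = \left(3 + I\right) \left(5 + S\right)$)
$a{\left(4,H \right)} p + 14 = \left(15 + 3 \cdot 5 + 5 \cdot 4 + 4 \cdot 5\right) \left(-36\right) + 14 = \left(15 + 15 + 20 + 20\right) \left(-36\right) + 14 = 70 \left(-36\right) + 14 = -2520 + 14 = -2506$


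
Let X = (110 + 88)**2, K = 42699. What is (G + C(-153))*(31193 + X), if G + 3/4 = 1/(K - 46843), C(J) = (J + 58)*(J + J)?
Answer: 8480231769487/4144 ≈ 2.0464e+9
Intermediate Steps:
C(J) = 2*J*(58 + J) (C(J) = (58 + J)*(2*J) = 2*J*(58 + J))
G = -3109/4144 (G = -3/4 + 1/(42699 - 46843) = -3/4 + 1/(-4144) = -3/4 - 1/4144 = -3109/4144 ≈ -0.75024)
X = 39204 (X = 198**2 = 39204)
(G + C(-153))*(31193 + X) = (-3109/4144 + 2*(-153)*(58 - 153))*(31193 + 39204) = (-3109/4144 + 2*(-153)*(-95))*70397 = (-3109/4144 + 29070)*70397 = (120462971/4144)*70397 = 8480231769487/4144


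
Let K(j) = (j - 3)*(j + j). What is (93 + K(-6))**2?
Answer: 40401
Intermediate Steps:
K(j) = 2*j*(-3 + j) (K(j) = (-3 + j)*(2*j) = 2*j*(-3 + j))
(93 + K(-6))**2 = (93 + 2*(-6)*(-3 - 6))**2 = (93 + 2*(-6)*(-9))**2 = (93 + 108)**2 = 201**2 = 40401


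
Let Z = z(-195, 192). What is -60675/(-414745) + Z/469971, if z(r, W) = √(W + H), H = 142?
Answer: 12135/82949 + √334/469971 ≈ 0.14633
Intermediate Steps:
z(r, W) = √(142 + W) (z(r, W) = √(W + 142) = √(142 + W))
Z = √334 (Z = √(142 + 192) = √334 ≈ 18.276)
-60675/(-414745) + Z/469971 = -60675/(-414745) + √334/469971 = -60675*(-1/414745) + √334*(1/469971) = 12135/82949 + √334/469971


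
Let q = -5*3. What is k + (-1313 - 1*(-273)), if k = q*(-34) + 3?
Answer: -527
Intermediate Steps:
q = -15
k = 513 (k = -15*(-34) + 3 = 510 + 3 = 513)
k + (-1313 - 1*(-273)) = 513 + (-1313 - 1*(-273)) = 513 + (-1313 + 273) = 513 - 1040 = -527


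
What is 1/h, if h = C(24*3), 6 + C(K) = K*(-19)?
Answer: -1/1374 ≈ -0.00072780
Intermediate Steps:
C(K) = -6 - 19*K (C(K) = -6 + K*(-19) = -6 - 19*K)
h = -1374 (h = -6 - 456*3 = -6 - 19*72 = -6 - 1368 = -1374)
1/h = 1/(-1374) = -1/1374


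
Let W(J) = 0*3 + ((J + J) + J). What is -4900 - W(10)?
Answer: -4930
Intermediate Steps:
W(J) = 3*J (W(J) = 0 + (2*J + J) = 0 + 3*J = 3*J)
-4900 - W(10) = -4900 - 3*10 = -4900 - 1*30 = -4900 - 30 = -4930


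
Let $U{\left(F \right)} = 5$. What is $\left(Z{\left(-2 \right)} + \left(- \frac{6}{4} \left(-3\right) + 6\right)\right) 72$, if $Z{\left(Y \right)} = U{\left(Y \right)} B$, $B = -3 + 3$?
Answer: $756$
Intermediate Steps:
$B = 0$
$Z{\left(Y \right)} = 0$ ($Z{\left(Y \right)} = 5 \cdot 0 = 0$)
$\left(Z{\left(-2 \right)} + \left(- \frac{6}{4} \left(-3\right) + 6\right)\right) 72 = \left(0 + \left(- \frac{6}{4} \left(-3\right) + 6\right)\right) 72 = \left(0 + \left(\left(-6\right) \frac{1}{4} \left(-3\right) + 6\right)\right) 72 = \left(0 + \left(\left(- \frac{3}{2}\right) \left(-3\right) + 6\right)\right) 72 = \left(0 + \left(\frac{9}{2} + 6\right)\right) 72 = \left(0 + \frac{21}{2}\right) 72 = \frac{21}{2} \cdot 72 = 756$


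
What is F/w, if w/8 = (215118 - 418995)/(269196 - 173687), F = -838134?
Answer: 1482395189/30204 ≈ 49079.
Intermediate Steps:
w = -1631016/95509 (w = 8*((215118 - 418995)/(269196 - 173687)) = 8*(-203877/95509) = -1631016/95509 ≈ -17.077)
F/w = -838134/(-1631016/95509) = -838134*(-95509/1631016) = 1482395189/30204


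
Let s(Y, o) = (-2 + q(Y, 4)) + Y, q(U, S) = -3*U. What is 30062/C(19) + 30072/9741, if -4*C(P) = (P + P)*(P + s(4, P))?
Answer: -193508524/555237 ≈ -348.52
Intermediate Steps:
s(Y, o) = -2 - 2*Y (s(Y, o) = (-2 - 3*Y) + Y = -2 - 2*Y)
C(P) = -P*(-10 + P)/2 (C(P) = -(P + P)*(P + (-2 - 2*4))/4 = -2*P*(P + (-2 - 8))/4 = -2*P*(P - 10)/4 = -2*P*(-10 + P)/4 = -P*(-10 + P)/2)
30062/C(19) + 30072/9741 = 30062/(((½)*19*(10 - 1*19))) + 30072/9741 = 30062/(((½)*19*(10 - 19))) + 30072*(1/9741) = 30062/(((½)*19*(-9))) + 10024/3247 = 30062/(-171/2) + 10024/3247 = 30062*(-2/171) + 10024/3247 = -60124/171 + 10024/3247 = -193508524/555237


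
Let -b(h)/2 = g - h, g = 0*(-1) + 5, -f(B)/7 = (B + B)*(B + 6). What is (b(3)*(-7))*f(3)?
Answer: -10584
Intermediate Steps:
f(B) = -14*B*(6 + B) (f(B) = -7*(B + B)*(B + 6) = -7*2*B*(6 + B) = -14*B*(6 + B))
g = 5 (g = 0 + 5 = 5)
b(h) = -10 + 2*h (b(h) = -2*(5 - h) = -10 + 2*h)
(b(3)*(-7))*f(3) = ((-10 + 2*3)*(-7))*(-14*3*(6 + 3)) = ((-10 + 6)*(-7))*(-14*3*9) = -4*(-7)*(-378) = 28*(-378) = -10584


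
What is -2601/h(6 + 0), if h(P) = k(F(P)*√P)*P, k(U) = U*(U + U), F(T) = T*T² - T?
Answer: -289/352800 ≈ -0.00081916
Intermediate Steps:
F(T) = T³ - T
k(U) = 2*U² (k(U) = U*(2*U) = 2*U²)
h(P) = 2*P²*(P³ - P)² (h(P) = (2*((P³ - P)*√P)²)*P = (2*(√P*(P³ - P))²)*P = (2*(P*(P³ - P)²))*P = (2*P*(P³ - P)²)*P = 2*P²*(P³ - P)²)
-2601/h(6 + 0) = -2601*1/(2*(-1 + (6 + 0)²)²*(6 + 0)⁴) = -2601*1/(2592*(-1 + 6²)²) = -2601*1/(2592*(-1 + 36)²) = -2601/(2*1296*35²) = -2601/(2*1296*1225) = -2601/3175200 = -2601*1/3175200 = -289/352800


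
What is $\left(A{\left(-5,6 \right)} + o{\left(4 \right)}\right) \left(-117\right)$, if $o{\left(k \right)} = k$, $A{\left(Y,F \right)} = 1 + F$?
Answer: $-1287$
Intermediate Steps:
$\left(A{\left(-5,6 \right)} + o{\left(4 \right)}\right) \left(-117\right) = \left(\left(1 + 6\right) + 4\right) \left(-117\right) = \left(7 + 4\right) \left(-117\right) = 11 \left(-117\right) = -1287$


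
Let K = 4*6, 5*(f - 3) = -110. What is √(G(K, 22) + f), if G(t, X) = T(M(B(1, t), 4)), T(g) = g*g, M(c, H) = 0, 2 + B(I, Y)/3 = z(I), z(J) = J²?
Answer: I*√19 ≈ 4.3589*I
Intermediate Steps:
f = -19 (f = 3 + (⅕)*(-110) = 3 - 22 = -19)
K = 24
B(I, Y) = -6 + 3*I²
T(g) = g²
G(t, X) = 0 (G(t, X) = 0² = 0)
√(G(K, 22) + f) = √(0 - 19) = √(-19) = I*√19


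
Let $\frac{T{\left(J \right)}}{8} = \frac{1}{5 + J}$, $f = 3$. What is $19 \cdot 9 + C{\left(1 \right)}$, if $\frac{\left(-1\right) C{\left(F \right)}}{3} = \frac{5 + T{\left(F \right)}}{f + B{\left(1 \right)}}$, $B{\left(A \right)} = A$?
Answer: $\frac{665}{4} \approx 166.25$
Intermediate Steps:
$T{\left(J \right)} = \frac{8}{5 + J}$
$C{\left(F \right)} = - \frac{15}{4} - \frac{6}{5 + F}$ ($C{\left(F \right)} = - 3 \frac{5 + \frac{8}{5 + F}}{3 + 1} = - 3 \frac{5 + \frac{8}{5 + F}}{4} = - 3 \left(5 + \frac{8}{5 + F}\right) \frac{1}{4} = - 3 \left(\frac{5}{4} + \frac{2}{5 + F}\right) = - \frac{15}{4} - \frac{6}{5 + F}$)
$19 \cdot 9 + C{\left(1 \right)} = 19 \cdot 9 + \frac{3 \left(-33 - 5\right)}{4 \left(5 + 1\right)} = 171 + \frac{3 \left(-33 - 5\right)}{4 \cdot 6} = 171 + \frac{3}{4} \cdot \frac{1}{6} \left(-38\right) = 171 - \frac{19}{4} = \frac{665}{4}$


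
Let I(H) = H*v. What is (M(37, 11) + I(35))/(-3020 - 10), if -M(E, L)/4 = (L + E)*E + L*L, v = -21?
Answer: 8323/3030 ≈ 2.7469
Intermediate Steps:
I(H) = -21*H (I(H) = H*(-21) = -21*H)
M(E, L) = -4*L**2 - 4*E*(E + L) (M(E, L) = -4*((L + E)*E + L*L) = -4*((E + L)*E + L**2) = -4*(E*(E + L) + L**2) = -4*(L**2 + E*(E + L)) = -4*L**2 - 4*E*(E + L))
(M(37, 11) + I(35))/(-3020 - 10) = ((-4*37**2 - 4*11**2 - 4*37*11) - 21*35)/(-3020 - 10) = ((-4*1369 - 4*121 - 1628) - 735)/(-3030) = ((-5476 - 484 - 1628) - 735)*(-1/3030) = (-7588 - 735)*(-1/3030) = -8323*(-1/3030) = 8323/3030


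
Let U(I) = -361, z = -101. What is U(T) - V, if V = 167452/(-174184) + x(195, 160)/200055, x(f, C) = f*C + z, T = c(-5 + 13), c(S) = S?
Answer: -3137865140419/8711595030 ≈ -360.19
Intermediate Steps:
T = 8 (T = -5 + 13 = 8)
x(f, C) = -101 + C*f (x(f, C) = f*C - 101 = C*f - 101 = -101 + C*f)
V = -7020665411/8711595030 (V = 167452/(-174184) + (-101 + 160*195)/200055 = 167452*(-1/174184) + (-101 + 31200)*(1/200055) = -41863/43546 + 31099*(1/200055) = -41863/43546 + 31099/200055 = -7020665411/8711595030 ≈ -0.80590)
U(T) - V = -361 - 1*(-7020665411/8711595030) = -361 + 7020665411/8711595030 = -3137865140419/8711595030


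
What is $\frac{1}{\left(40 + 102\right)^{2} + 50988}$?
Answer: $\frac{1}{71152} \approx 1.4054 \cdot 10^{-5}$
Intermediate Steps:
$\frac{1}{\left(40 + 102\right)^{2} + 50988} = \frac{1}{142^{2} + 50988} = \frac{1}{20164 + 50988} = \frac{1}{71152}$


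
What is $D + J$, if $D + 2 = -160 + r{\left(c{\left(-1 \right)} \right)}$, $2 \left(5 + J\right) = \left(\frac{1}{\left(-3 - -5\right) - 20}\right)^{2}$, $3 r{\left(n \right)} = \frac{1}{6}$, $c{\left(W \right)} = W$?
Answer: $- \frac{108179}{648} \approx -166.94$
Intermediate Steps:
$r{\left(n \right)} = \frac{1}{18}$ ($r{\left(n \right)} = \frac{1}{3 \cdot 6} = \frac{1}{3} \cdot \frac{1}{6} = \frac{1}{18}$)
$J = - \frac{3239}{648}$ ($J = -5 + \frac{\left(\frac{1}{\left(-3 - -5\right) - 20}\right)^{2}}{2} = -5 + \frac{\left(\frac{1}{\left(-3 + 5\right) - 20}\right)^{2}}{2} = -5 + \frac{\left(\frac{1}{2 - 20}\right)^{2}}{2} = -5 + \frac{\left(\frac{1}{-18}\right)^{2}}{2} = -5 + \frac{\left(- \frac{1}{18}\right)^{2}}{2} = -5 + \frac{1}{2} \cdot \frac{1}{324} = -5 + \frac{1}{648} = - \frac{3239}{648} \approx -4.9985$)
$D = - \frac{2915}{18}$ ($D = -2 + \left(-160 + \frac{1}{18}\right) = -2 - \frac{2879}{18} = - \frac{2915}{18} \approx -161.94$)
$D + J = - \frac{2915}{18} - \frac{3239}{648} = - \frac{108179}{648}$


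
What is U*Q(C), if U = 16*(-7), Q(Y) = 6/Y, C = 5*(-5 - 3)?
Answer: 84/5 ≈ 16.800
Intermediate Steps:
C = -40 (C = 5*(-8) = -40)
U = -112
U*Q(C) = -672/(-40) = -672*(-1)/40 = -112*(-3/20) = 84/5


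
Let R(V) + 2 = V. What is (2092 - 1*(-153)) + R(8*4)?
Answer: 2275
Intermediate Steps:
R(V) = -2 + V
(2092 - 1*(-153)) + R(8*4) = (2092 - 1*(-153)) + (-2 + 8*4) = (2092 + 153) + (-2 + 32) = 2245 + 30 = 2275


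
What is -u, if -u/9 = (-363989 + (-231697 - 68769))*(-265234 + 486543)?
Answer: -1323448844355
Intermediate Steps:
u = 1323448844355 (u = -9*(-363989 + (-231697 - 68769))*(-265234 + 486543) = -9*(-363989 - 300466)*221309 = -(-5980095)*221309 = -9*(-147049871595) = 1323448844355)
-u = -1*1323448844355 = -1323448844355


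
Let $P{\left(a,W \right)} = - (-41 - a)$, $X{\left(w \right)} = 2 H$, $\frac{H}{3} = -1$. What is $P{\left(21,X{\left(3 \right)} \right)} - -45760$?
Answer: $45822$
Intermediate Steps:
$H = -3$ ($H = 3 \left(-1\right) = -3$)
$X{\left(w \right)} = -6$ ($X{\left(w \right)} = 2 \left(-3\right) = -6$)
$P{\left(a,W \right)} = 41 + a$
$P{\left(21,X{\left(3 \right)} \right)} - -45760 = \left(41 + 21\right) - -45760 = 62 + 45760 = 45822$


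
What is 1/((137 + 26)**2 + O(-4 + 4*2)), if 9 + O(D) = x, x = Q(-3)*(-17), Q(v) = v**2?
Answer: 1/26407 ≈ 3.7869e-5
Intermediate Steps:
x = -153 (x = (-3)**2*(-17) = 9*(-17) = -153)
O(D) = -162 (O(D) = -9 - 153 = -162)
1/((137 + 26)**2 + O(-4 + 4*2)) = 1/((137 + 26)**2 - 162) = 1/(163**2 - 162) = 1/(26569 - 162) = 1/26407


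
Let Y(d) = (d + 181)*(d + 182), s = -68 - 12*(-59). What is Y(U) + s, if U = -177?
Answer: 660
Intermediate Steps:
s = 640 (s = -68 + 708 = 640)
Y(d) = (181 + d)*(182 + d)
Y(U) + s = (32942 + (-177)² + 363*(-177)) + 640 = (32942 + 31329 - 64251) + 640 = 20 + 640 = 660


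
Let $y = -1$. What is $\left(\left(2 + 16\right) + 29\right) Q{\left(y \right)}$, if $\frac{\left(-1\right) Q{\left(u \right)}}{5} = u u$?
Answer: $-235$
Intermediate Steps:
$Q{\left(u \right)} = - 5 u^{2}$ ($Q{\left(u \right)} = - 5 u u = - 5 u^{2}$)
$\left(\left(2 + 16\right) + 29\right) Q{\left(y \right)} = \left(\left(2 + 16\right) + 29\right) \left(- 5 \left(-1\right)^{2}\right) = \left(18 + 29\right) \left(\left(-5\right) 1\right) = 47 \left(-5\right) = -235$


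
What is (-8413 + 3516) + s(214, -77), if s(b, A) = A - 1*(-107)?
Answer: -4867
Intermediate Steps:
s(b, A) = 107 + A (s(b, A) = A + 107 = 107 + A)
(-8413 + 3516) + s(214, -77) = (-8413 + 3516) + (107 - 77) = -4897 + 30 = -4867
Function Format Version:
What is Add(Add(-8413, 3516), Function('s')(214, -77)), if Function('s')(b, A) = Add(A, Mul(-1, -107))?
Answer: -4867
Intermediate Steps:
Function('s')(b, A) = Add(107, A) (Function('s')(b, A) = Add(A, 107) = Add(107, A))
Add(Add(-8413, 3516), Function('s')(214, -77)) = Add(Add(-8413, 3516), Add(107, -77)) = Add(-4897, 30) = -4867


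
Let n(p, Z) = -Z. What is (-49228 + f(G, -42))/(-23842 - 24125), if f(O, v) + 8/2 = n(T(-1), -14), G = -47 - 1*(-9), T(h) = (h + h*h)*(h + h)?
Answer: 16406/15989 ≈ 1.0261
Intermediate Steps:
T(h) = 2*h*(h + h**2) (T(h) = (h + h**2)*(2*h) = 2*h*(h + h**2))
G = -38 (G = -47 + 9 = -38)
f(O, v) = 10 (f(O, v) = -4 - 1*(-14) = -4 + 14 = 10)
(-49228 + f(G, -42))/(-23842 - 24125) = (-49228 + 10)/(-23842 - 24125) = -49218/(-47967) = -49218*(-1/47967) = 16406/15989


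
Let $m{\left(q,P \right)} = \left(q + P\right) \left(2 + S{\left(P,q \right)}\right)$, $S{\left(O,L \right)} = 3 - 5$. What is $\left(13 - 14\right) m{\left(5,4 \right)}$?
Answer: $0$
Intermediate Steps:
$S{\left(O,L \right)} = -2$
$m{\left(q,P \right)} = 0$ ($m{\left(q,P \right)} = \left(q + P\right) \left(2 - 2\right) = \left(P + q\right) 0 = 0$)
$\left(13 - 14\right) m{\left(5,4 \right)} = \left(13 - 14\right) 0 = \left(-1\right) 0 = 0$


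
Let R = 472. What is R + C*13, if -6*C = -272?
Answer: 3184/3 ≈ 1061.3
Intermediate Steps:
C = 136/3 (C = -⅙*(-272) = 136/3 ≈ 45.333)
R + C*13 = 472 + (136/3)*13 = 472 + 1768/3 = 3184/3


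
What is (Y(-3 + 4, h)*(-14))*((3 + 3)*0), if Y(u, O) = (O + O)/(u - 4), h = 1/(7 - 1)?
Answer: 0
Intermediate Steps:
h = 1/6 ≈ 0.16667
Y(u, O) = 2*O/(-4 + u) (Y(u, O) = (2*O)/(-4 + u) = 2*O/(-4 + u))
(Y(-3 + 4, h)*(-14))*((3 + 3)*0) = ((2*(1/6)/(-4 + (-3 + 4)))*(-14))*((3 + 3)*0) = ((2*(1/6)/(-4 + 1))*(-14))*(6*0) = ((2*(1/6)/(-3))*(-14))*0 = ((2*(1/6)*(-1/3))*(-14))*0 = -1/9*(-14)*0 = (14/9)*0 = 0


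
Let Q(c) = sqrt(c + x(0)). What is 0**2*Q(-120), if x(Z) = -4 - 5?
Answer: 0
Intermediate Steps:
x(Z) = -9
Q(c) = sqrt(-9 + c) (Q(c) = sqrt(c - 9) = sqrt(-9 + c))
0**2*Q(-120) = 0**2*sqrt(-9 - 120) = 0*sqrt(-129) = 0*(I*sqrt(129)) = 0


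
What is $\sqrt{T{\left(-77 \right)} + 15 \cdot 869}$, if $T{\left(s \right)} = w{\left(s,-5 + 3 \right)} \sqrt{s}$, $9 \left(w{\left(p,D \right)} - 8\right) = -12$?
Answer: $\frac{\sqrt{117315 + 60 i \sqrt{77}}}{3} \approx 114.17 + 0.25619 i$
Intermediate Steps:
$w{\left(p,D \right)} = \frac{20}{3}$ ($w{\left(p,D \right)} = 8 + \frac{1}{9} \left(-12\right) = 8 - \frac{4}{3} = \frac{20}{3}$)
$T{\left(s \right)} = \frac{20 \sqrt{s}}{3}$
$\sqrt{T{\left(-77 \right)} + 15 \cdot 869} = \sqrt{\frac{20 \sqrt{-77}}{3} + 15 \cdot 869} = \sqrt{\frac{20 i \sqrt{77}}{3} + 13035} = \sqrt{13035 + \frac{20 i \sqrt{77}}{3}}$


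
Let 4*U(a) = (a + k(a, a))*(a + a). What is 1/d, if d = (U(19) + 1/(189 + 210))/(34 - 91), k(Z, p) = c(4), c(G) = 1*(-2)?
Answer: -45486/128879 ≈ -0.35294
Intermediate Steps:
c(G) = -2
k(Z, p) = -2
U(a) = a*(-2 + a)/2 (U(a) = ((a - 2)*(a + a))/4 = ((-2 + a)*(2*a))/4 = (2*a*(-2 + a))/4 = a*(-2 + a)/2)
d = -128879/45486 (d = ((½)*19*(-2 + 19) + 1/(189 + 210))/(34 - 91) = ((½)*19*17 + 1/399)/(-57) = (323/2 + 1/399)*(-1/57) = (128879/798)*(-1/57) = -128879/45486 ≈ -2.8334)
1/d = 1/(-128879/45486) = -45486/128879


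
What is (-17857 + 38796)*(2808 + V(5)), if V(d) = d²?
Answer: 59320187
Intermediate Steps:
(-17857 + 38796)*(2808 + V(5)) = (-17857 + 38796)*(2808 + 5²) = 20939*(2808 + 25) = 20939*2833 = 59320187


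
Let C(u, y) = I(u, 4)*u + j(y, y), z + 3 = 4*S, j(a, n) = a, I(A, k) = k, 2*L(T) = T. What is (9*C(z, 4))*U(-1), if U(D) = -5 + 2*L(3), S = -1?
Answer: 432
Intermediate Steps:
L(T) = T/2
z = -7 (z = -3 + 4*(-1) = -3 - 4 = -7)
U(D) = -2 (U(D) = -5 + 2*((½)*3) = -5 + 2*(3/2) = -5 + 3 = -2)
C(u, y) = y + 4*u (C(u, y) = 4*u + y = y + 4*u)
(9*C(z, 4))*U(-1) = (9*(4 + 4*(-7)))*(-2) = (9*(4 - 28))*(-2) = (9*(-24))*(-2) = -216*(-2) = 432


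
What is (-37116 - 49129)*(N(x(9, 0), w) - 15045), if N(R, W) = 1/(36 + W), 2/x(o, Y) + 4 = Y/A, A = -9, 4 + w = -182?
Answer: 38926697999/30 ≈ 1.2976e+9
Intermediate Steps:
w = -186 (w = -4 - 182 = -186)
x(o, Y) = 2/(-4 - Y/9) (x(o, Y) = 2/(-4 + Y/(-9)) = 2/(-4 + Y*(-⅑)) = 2/(-4 - Y/9))
(-37116 - 49129)*(N(x(9, 0), w) - 15045) = (-37116 - 49129)*(1/(36 - 186) - 15045) = -86245*(1/(-150) - 15045) = -86245*(-1/150 - 15045) = -86245*(-2256751/150) = 38926697999/30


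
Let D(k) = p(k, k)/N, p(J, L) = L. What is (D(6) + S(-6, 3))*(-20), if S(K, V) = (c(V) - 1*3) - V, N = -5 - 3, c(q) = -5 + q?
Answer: 175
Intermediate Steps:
N = -8
D(k) = -k/8 (D(k) = k/(-8) = k*(-⅛) = -k/8)
S(K, V) = -8 (S(K, V) = ((-5 + V) - 1*3) - V = ((-5 + V) - 3) - V = (-8 + V) - V = -8)
(D(6) + S(-6, 3))*(-20) = (-⅛*6 - 8)*(-20) = (-¾ - 8)*(-20) = -35/4*(-20) = 175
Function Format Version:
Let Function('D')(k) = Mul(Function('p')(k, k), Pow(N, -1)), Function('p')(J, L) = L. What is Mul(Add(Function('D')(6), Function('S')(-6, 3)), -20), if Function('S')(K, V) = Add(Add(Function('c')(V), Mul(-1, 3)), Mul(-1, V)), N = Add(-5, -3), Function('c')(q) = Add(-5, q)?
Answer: 175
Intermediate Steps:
N = -8
Function('D')(k) = Mul(Rational(-1, 8), k) (Function('D')(k) = Mul(k, Pow(-8, -1)) = Mul(k, Rational(-1, 8)) = Mul(Rational(-1, 8), k))
Function('S')(K, V) = -8 (Function('S')(K, V) = Add(Add(Add(-5, V), Mul(-1, 3)), Mul(-1, V)) = Add(Add(Add(-5, V), -3), Mul(-1, V)) = Add(Add(-8, V), Mul(-1, V)) = -8)
Mul(Add(Function('D')(6), Function('S')(-6, 3)), -20) = Mul(Add(Mul(Rational(-1, 8), 6), -8), -20) = Mul(Add(Rational(-3, 4), -8), -20) = Mul(Rational(-35, 4), -20) = 175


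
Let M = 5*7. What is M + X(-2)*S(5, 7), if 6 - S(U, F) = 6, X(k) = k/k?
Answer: 35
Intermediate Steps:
X(k) = 1
S(U, F) = 0 (S(U, F) = 6 - 1*6 = 6 - 6 = 0)
M = 35
M + X(-2)*S(5, 7) = 35 + 1*0 = 35 + 0 = 35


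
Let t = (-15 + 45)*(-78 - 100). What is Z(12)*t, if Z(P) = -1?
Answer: 5340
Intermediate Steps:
t = -5340 (t = 30*(-178) = -5340)
Z(12)*t = -1*(-5340) = 5340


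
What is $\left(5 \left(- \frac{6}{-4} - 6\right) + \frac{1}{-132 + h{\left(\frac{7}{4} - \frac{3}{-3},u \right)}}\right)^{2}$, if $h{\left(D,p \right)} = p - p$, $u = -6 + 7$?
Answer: $\frac{8826841}{17424} \approx 506.59$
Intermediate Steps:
$u = 1$
$h{\left(D,p \right)} = 0$
$\left(5 \left(- \frac{6}{-4} - 6\right) + \frac{1}{-132 + h{\left(\frac{7}{4} - \frac{3}{-3},u \right)}}\right)^{2} = \left(5 \left(- \frac{6}{-4} - 6\right) + \frac{1}{-132 + 0}\right)^{2} = \left(5 \left(\left(-6\right) \left(- \frac{1}{4}\right) - 6\right) + \frac{1}{-132}\right)^{2} = \left(5 \left(\frac{3}{2} - 6\right) - \frac{1}{132}\right)^{2} = \left(5 \left(- \frac{9}{2}\right) - \frac{1}{132}\right)^{2} = \left(- \frac{45}{2} - \frac{1}{132}\right)^{2} = \left(- \frac{2971}{132}\right)^{2} = \frac{8826841}{17424}$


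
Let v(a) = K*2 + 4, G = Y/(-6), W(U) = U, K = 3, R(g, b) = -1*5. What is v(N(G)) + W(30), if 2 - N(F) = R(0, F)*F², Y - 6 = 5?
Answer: 40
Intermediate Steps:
R(g, b) = -5
Y = 11 (Y = 6 + 5 = 11)
G = -11/6 (G = 11/(-6) = 11*(-⅙) = -11/6 ≈ -1.8333)
N(F) = 2 + 5*F² (N(F) = 2 - (-5)*F² = 2 + 5*F²)
v(a) = 10 (v(a) = 3*2 + 4 = 6 + 4 = 10)
v(N(G)) + W(30) = 10 + 30 = 40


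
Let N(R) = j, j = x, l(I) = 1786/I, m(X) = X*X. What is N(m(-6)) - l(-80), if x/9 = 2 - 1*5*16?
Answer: -27187/40 ≈ -679.67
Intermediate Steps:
m(X) = X²
x = -702 (x = 9*(2 - 1*5*16) = 9*(2 - 5*16) = 9*(2 - 80) = 9*(-78) = -702)
j = -702
N(R) = -702
N(m(-6)) - l(-80) = -702 - 1786/(-80) = -702 - 1786*(-1)/80 = -702 - 1*(-893/40) = -702 + 893/40 = -27187/40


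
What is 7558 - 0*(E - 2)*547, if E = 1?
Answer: 7558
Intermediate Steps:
7558 - 0*(E - 2)*547 = 7558 - 0*(1 - 2)*547 = 7558 - 0*(-1)*547 = 7558 - 0*547 = 7558 - 1*0 = 7558 + 0 = 7558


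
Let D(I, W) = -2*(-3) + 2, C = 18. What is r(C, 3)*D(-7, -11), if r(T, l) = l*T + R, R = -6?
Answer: 384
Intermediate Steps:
r(T, l) = -6 + T*l (r(T, l) = l*T - 6 = T*l - 6 = -6 + T*l)
D(I, W) = 8 (D(I, W) = 6 + 2 = 8)
r(C, 3)*D(-7, -11) = (-6 + 18*3)*8 = (-6 + 54)*8 = 48*8 = 384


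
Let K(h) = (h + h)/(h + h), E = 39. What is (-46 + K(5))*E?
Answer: -1755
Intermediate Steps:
K(h) = 1 (K(h) = (2*h)/((2*h)) = (2*h)*(1/(2*h)) = 1)
(-46 + K(5))*E = (-46 + 1)*39 = -45*39 = -1755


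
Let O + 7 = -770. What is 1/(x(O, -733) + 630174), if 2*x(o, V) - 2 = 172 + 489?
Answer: 2/1261011 ≈ 1.5860e-6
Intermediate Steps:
O = -777 (O = -7 - 770 = -777)
x(o, V) = 663/2 (x(o, V) = 1 + (172 + 489)/2 = 1 + (½)*661 = 1 + 661/2 = 663/2)
1/(x(O, -733) + 630174) = 1/(663/2 + 630174) = 1/(1261011/2) = 2/1261011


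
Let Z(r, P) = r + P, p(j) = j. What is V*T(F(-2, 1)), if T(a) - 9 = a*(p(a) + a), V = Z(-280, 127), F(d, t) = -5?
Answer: -9027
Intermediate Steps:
Z(r, P) = P + r
V = -153 (V = 127 - 280 = -153)
T(a) = 9 + 2*a² (T(a) = 9 + a*(a + a) = 9 + a*(2*a) = 9 + 2*a²)
V*T(F(-2, 1)) = -153*(9 + 2*(-5)²) = -153*(9 + 2*25) = -153*(9 + 50) = -153*59 = -9027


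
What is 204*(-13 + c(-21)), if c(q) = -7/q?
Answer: -2584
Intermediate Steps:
204*(-13 + c(-21)) = 204*(-13 - 7/(-21)) = 204*(-13 - 7*(-1/21)) = 204*(-13 + 1/3) = 204*(-38/3) = -2584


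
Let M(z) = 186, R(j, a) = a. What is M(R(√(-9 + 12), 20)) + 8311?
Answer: 8497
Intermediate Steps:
M(R(√(-9 + 12), 20)) + 8311 = 186 + 8311 = 8497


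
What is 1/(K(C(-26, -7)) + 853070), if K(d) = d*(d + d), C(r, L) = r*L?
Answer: 1/919318 ≈ 1.0878e-6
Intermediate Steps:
C(r, L) = L*r
K(d) = 2*d² (K(d) = d*(2*d) = 2*d²)
1/(K(C(-26, -7)) + 853070) = 1/(2*(-7*(-26))² + 853070) = 1/(2*182² + 853070) = 1/(2*33124 + 853070) = 1/(66248 + 853070) = 1/919318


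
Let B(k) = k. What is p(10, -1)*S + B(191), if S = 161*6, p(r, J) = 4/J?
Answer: -3673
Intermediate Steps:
S = 966
p(10, -1)*S + B(191) = (4/(-1))*966 + 191 = (4*(-1))*966 + 191 = -4*966 + 191 = -3864 + 191 = -3673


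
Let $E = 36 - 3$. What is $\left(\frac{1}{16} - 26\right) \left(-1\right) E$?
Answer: $\frac{13695}{16} \approx 855.94$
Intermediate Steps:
$E = 33$ ($E = 36 - 3 = 33$)
$\left(\frac{1}{16} - 26\right) \left(-1\right) E = \left(\frac{1}{16} - 26\right) \left(-1\right) 33 = \left(- \frac{415}{16}\right) \left(-1\right) 33 = \frac{415}{16} \cdot 33 = \frac{13695}{16}$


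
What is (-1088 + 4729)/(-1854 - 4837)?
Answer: -3641/6691 ≈ -0.54416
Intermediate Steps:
(-1088 + 4729)/(-1854 - 4837) = 3641/(-6691) = 3641*(-1/6691) = -3641/6691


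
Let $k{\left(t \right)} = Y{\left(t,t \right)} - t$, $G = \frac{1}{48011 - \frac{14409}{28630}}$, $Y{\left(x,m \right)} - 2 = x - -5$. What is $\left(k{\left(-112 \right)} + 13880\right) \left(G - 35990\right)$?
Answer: $- \frac{686985908904835920}{1374540521} \approx -4.9979 \cdot 10^{8}$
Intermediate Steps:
$Y{\left(x,m \right)} = 7 + x$ ($Y{\left(x,m \right)} = 2 + \left(x - -5\right) = 2 + \left(x + 5\right) = 2 + \left(5 + x\right) = 7 + x$)
$G = \frac{28630}{1374540521}$ ($G = \frac{1}{48011 - \frac{14409}{28630}} = \frac{1}{\frac{1374540521}{28630}} = \frac{28630}{1374540521} \approx 2.0829 \cdot 10^{-5}$)
$k{\left(t \right)} = 7$ ($k{\left(t \right)} = \left(7 + t\right) - t = 7$)
$\left(k{\left(-112 \right)} + 13880\right) \left(G - 35990\right) = \left(7 + 13880\right) \left(\frac{28630}{1374540521} - 35990\right) = 13887 \left(- \frac{49469713322160}{1374540521}\right) = - \frac{686985908904835920}{1374540521}$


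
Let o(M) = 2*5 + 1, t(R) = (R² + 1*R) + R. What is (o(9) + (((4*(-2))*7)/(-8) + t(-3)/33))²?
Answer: 39601/121 ≈ 327.28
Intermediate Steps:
t(R) = R² + 2*R (t(R) = (R² + R) + R = (R + R²) + R = R² + 2*R)
o(M) = 11 (o(M) = 10 + 1 = 11)
(o(9) + (((4*(-2))*7)/(-8) + t(-3)/33))² = (11 + (((4*(-2))*7)/(-8) - 3*(2 - 3)/33))² = (11 + (-8*7*(-⅛) - 3*(-1)*(1/33)))² = (11 + (-56*(-⅛) + 3*(1/33)))² = (11 + (7 + 1/11))² = (11 + 78/11)² = (199/11)² = 39601/121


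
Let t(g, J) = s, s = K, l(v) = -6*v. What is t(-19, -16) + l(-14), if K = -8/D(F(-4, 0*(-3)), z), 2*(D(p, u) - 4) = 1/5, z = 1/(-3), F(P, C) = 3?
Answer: 3364/41 ≈ 82.049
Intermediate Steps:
z = -1/3 ≈ -0.33333
D(p, u) = 41/10 (D(p, u) = 4 + (1/2)/5 = 4 + (1/2)*(1/5) = 4 + 1/10 = 41/10)
K = -80/41 (K = -8/41/10 = -8*10/41 = -80/41 ≈ -1.9512)
s = -80/41 ≈ -1.9512
t(g, J) = -80/41
t(-19, -16) + l(-14) = -80/41 - 6*(-14) = -80/41 + 84 = 3364/41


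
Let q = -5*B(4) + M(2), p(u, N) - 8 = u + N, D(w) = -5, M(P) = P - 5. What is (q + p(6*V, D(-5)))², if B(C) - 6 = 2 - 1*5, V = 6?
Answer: 441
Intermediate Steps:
M(P) = -5 + P
B(C) = 3 (B(C) = 6 + (2 - 1*5) = 6 + (2 - 5) = 6 - 3 = 3)
p(u, N) = 8 + N + u (p(u, N) = 8 + (u + N) = 8 + (N + u) = 8 + N + u)
q = -18 (q = -5*3 + (-5 + 2) = -15 - 3 = -18)
(q + p(6*V, D(-5)))² = (-18 + (8 - 5 + 6*6))² = (-18 + (8 - 5 + 36))² = (-18 + 39)² = 21² = 441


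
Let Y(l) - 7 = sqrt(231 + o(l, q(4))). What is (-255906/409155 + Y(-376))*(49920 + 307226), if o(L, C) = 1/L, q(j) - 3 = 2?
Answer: 310500232378/136385 + 178573*sqrt(8164370)/94 ≈ 7.7048e+6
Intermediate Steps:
q(j) = 5 (q(j) = 3 + 2 = 5)
Y(l) = 7 + sqrt(231 + 1/l)
(-255906/409155 + Y(-376))*(49920 + 307226) = (-255906/409155 + (7 + sqrt(231 + 1/(-376))))*(49920 + 307226) = (-255906*1/409155 + (7 + sqrt(231 - 1/376)))*357146 = (-85302/136385 + (7 + sqrt(86855/376)))*357146 = (-85302/136385 + (7 + sqrt(8164370)/188))*357146 = (869393/136385 + sqrt(8164370)/188)*357146 = 310500232378/136385 + 178573*sqrt(8164370)/94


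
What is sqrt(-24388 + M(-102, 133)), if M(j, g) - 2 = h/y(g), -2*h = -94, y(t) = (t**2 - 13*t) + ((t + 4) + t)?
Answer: I*sqrt(6423586216590)/16230 ≈ 156.16*I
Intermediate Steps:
y(t) = 4 + t**2 - 11*t (y(t) = (t**2 - 13*t) + ((4 + t) + t) = (t**2 - 13*t) + (4 + 2*t) = 4 + t**2 - 11*t)
h = 47 (h = -1/2*(-94) = 47)
M(j, g) = 2 + 47/(4 + g**2 - 11*g)
sqrt(-24388 + M(-102, 133)) = sqrt(-24388 + (55 - 22*133 + 2*133**2)/(4 + 133**2 - 11*133)) = sqrt(-24388 + (55 - 2926 + 2*17689)/(4 + 17689 - 1463)) = sqrt(-24388 + (55 - 2926 + 35378)/16230) = sqrt(-24388 + (1/16230)*32507) = sqrt(-24388 + 32507/16230) = sqrt(-395784733/16230) = I*sqrt(6423586216590)/16230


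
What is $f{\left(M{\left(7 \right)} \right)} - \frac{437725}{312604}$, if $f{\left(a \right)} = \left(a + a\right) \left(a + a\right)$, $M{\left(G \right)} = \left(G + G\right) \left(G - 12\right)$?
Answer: $\frac{6126600675}{312604} \approx 19599.0$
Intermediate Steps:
$M{\left(G \right)} = 2 G \left(-12 + G\right)$
$f{\left(a \right)} = 4 a^{2}$ ($f{\left(a \right)} = 2 a 2 a = 4 a^{2}$)
$f{\left(M{\left(7 \right)} \right)} - \frac{437725}{312604} = 4 \left(2 \cdot 7 \left(-12 + 7\right)\right)^{2} - \frac{437725}{312604} = 4 \left(2 \cdot 7 \left(-5\right)\right)^{2} - \frac{437725}{312604} = 4 \left(-70\right)^{2} - \frac{437725}{312604} = 4 \cdot 4900 - \frac{437725}{312604} = 19600 - \frac{437725}{312604} = \frac{6126600675}{312604}$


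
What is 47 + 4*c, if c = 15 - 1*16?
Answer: 43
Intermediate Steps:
c = -1 (c = 15 - 16 = -1)
47 + 4*c = 47 + 4*(-1) = 47 - 4 = 43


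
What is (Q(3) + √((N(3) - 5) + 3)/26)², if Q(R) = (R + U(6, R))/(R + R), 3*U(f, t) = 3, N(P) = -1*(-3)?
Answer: 3025/6084 ≈ 0.49721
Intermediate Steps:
N(P) = 3
U(f, t) = 1 (U(f, t) = (⅓)*3 = 1)
Q(R) = (1 + R)/(2*R) (Q(R) = (R + 1)/(R + R) = (1 + R)/((2*R)) = (1 + R)*(1/(2*R)) = (1 + R)/(2*R))
(Q(3) + √((N(3) - 5) + 3)/26)² = ((½)*(1 + 3)/3 + √((3 - 5) + 3)/26)² = ((½)*(⅓)*4 + √(-2 + 3)*(1/26))² = (⅔ + √1*(1/26))² = (⅔ + 1*(1/26))² = (⅔ + 1/26)² = (55/78)² = 3025/6084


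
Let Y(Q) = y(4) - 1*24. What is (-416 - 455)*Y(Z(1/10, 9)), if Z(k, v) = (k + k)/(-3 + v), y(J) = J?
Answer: 17420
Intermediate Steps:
Z(k, v) = 2*k/(-3 + v) (Z(k, v) = (2*k)/(-3 + v) = 2*k/(-3 + v))
Y(Q) = -20 (Y(Q) = 4 - 1*24 = 4 - 24 = -20)
(-416 - 455)*Y(Z(1/10, 9)) = (-416 - 455)*(-20) = -871*(-20) = 17420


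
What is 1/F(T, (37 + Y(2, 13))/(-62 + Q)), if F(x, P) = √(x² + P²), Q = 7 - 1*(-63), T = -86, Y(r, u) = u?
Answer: 4*√118961/118961 ≈ 0.011597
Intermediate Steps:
Q = 70 (Q = 7 + 63 = 70)
F(x, P) = √(P² + x²)
1/F(T, (37 + Y(2, 13))/(-62 + Q)) = 1/(√(((37 + 13)/(-62 + 70))² + (-86)²)) = 1/(√((50/8)² + 7396)) = 1/(√((50*(⅛))² + 7396)) = 1/(√((25/4)² + 7396)) = 1/(√(625/16 + 7396)) = 1/(√(118961/16)) = 1/(√118961/4) = 4*√118961/118961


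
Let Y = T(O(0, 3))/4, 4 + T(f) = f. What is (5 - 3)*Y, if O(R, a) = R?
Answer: -2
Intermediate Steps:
T(f) = -4 + f
Y = -1 (Y = (-4 + 0)/4 = -4*1/4 = -1)
(5 - 3)*Y = (5 - 3)*(-1) = 2*(-1) = -2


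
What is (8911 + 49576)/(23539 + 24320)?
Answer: 58487/47859 ≈ 1.2221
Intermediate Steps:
(8911 + 49576)/(23539 + 24320) = 58487/47859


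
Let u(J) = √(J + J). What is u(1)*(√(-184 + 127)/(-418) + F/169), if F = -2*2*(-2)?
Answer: √2*(3344 - 169*I*√57)/70642 ≈ 0.066945 - 0.025543*I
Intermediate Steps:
F = 8 (F = -4*(-2) = 8)
u(J) = √2*√J (u(J) = √(2*J) = √2*√J)
u(1)*(√(-184 + 127)/(-418) + F/169) = (√2*√1)*(√(-184 + 127)/(-418) + 8/169) = (√2*1)*(√(-57)*(-1/418) + 8*(1/169)) = √2*((I*√57)*(-1/418) + 8/169) = √2*(-I*√57/418 + 8/169) = √2*(8/169 - I*√57/418)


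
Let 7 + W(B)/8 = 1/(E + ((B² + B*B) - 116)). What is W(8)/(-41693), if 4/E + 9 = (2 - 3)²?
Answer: 1272/958939 ≈ 0.0013265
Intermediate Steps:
E = -½ (E = 4/(-9 + (2 - 3)²) = 4/(-9 + (-1)²) = 4/(-9 + 1) = 4/(-8) = 4*(-⅛) = -½ ≈ -0.50000)
W(B) = -56 + 8/(-233/2 + 2*B²) (W(B) = -56 + 8/(-½ + ((B² + B*B) - 116)) = -56 + 8/(-½ + ((B² + B²) - 116)) = -56 + 8/(-½ + (2*B² - 116)) = -56 + 8/(-½ + (-116 + 2*B²)) = -56 + 8/(-233/2 + 2*B²))
W(8)/(-41693) = (8*(1633 - 28*8²)/(-233 + 4*8²))/(-41693) = (8*(1633 - 28*64)/(-233 + 4*64))*(-1/41693) = (8*(1633 - 1792)/(-233 + 256))*(-1/41693) = (8*(-159)/23)*(-1/41693) = (8*(1/23)*(-159))*(-1/41693) = -1272/23*(-1/41693) = 1272/958939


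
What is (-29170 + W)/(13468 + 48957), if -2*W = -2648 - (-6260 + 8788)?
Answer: -26582/62425 ≈ -0.42582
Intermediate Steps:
W = 2588 (W = -(-2648 - (-6260 + 8788))/2 = -(-2648 - 1*2528)/2 = -(-2648 - 2528)/2 = -½*(-5176) = 2588)
(-29170 + W)/(13468 + 48957) = (-29170 + 2588)/(13468 + 48957) = -26582/62425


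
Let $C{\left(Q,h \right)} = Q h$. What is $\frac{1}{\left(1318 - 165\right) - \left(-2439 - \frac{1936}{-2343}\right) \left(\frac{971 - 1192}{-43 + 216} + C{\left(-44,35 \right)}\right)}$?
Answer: $- \frac{36849}{138432450274} \approx -2.6619 \cdot 10^{-7}$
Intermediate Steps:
$\frac{1}{\left(1318 - 165\right) - \left(-2439 - \frac{1936}{-2343}\right) \left(\frac{971 - 1192}{-43 + 216} + C{\left(-44,35 \right)}\right)} = \frac{1}{\left(1318 - 165\right) - \left(-2439 - \frac{1936}{-2343}\right) \left(\frac{971 - 1192}{-43 + 216} - 1540\right)} = \frac{1}{\left(1318 - 165\right) - \left(-2439 - - \frac{176}{213}\right) \left(- \frac{221}{173} - 1540\right)} = \frac{1}{1153 - \left(-2439 + \frac{176}{213}\right) \left(\left(-221\right) \frac{1}{173} - 1540\right)} = \frac{1}{1153 - - \frac{519331 \left(- \frac{221}{173} - 1540\right)}{213}} = \frac{1}{1153 - \left(- \frac{519331}{213}\right) \left(- \frac{266641}{173}\right)} = \frac{1}{1153 - \frac{138474937171}{36849}} = \frac{1}{- \frac{138432450274}{36849}} = - \frac{36849}{138432450274}$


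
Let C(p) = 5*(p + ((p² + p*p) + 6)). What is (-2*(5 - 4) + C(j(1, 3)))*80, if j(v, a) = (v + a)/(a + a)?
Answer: 25760/9 ≈ 2862.2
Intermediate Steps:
j(v, a) = (a + v)/(2*a) (j(v, a) = (a + v)/((2*a)) = (a + v)*(1/(2*a)) = (a + v)/(2*a))
C(p) = 30 + 5*p + 10*p² (C(p) = 5*(p + ((p² + p²) + 6)) = 5*(p + (2*p² + 6)) = 5*(p + (6 + 2*p²)) = 5*(6 + p + 2*p²) = 30 + 5*p + 10*p²)
(-2*(5 - 4) + C(j(1, 3)))*80 = (-2*(5 - 4) + (30 + 5*((½)*(3 + 1)/3) + 10*((½)*(3 + 1)/3)²))*80 = (-2*1 + (30 + 5*((½)*(⅓)*4) + 10*((½)*(⅓)*4)²))*80 = (-2 + (30 + 5*(⅔) + 10*(⅔)²))*80 = (-2 + (30 + 10/3 + 10*(4/9)))*80 = (-2 + (30 + 10/3 + 40/9))*80 = (-2 + 340/9)*80 = (322/9)*80 = 25760/9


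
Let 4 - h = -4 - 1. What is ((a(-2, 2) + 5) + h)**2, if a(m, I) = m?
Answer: 144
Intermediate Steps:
h = 9 (h = 4 - (-4 - 1) = 4 - 1*(-5) = 4 + 5 = 9)
((a(-2, 2) + 5) + h)**2 = ((-2 + 5) + 9)**2 = (3 + 9)**2 = 12**2 = 144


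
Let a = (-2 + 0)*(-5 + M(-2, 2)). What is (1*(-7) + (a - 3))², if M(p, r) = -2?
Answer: 16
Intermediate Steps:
a = 14 (a = (-2 + 0)*(-5 - 2) = -2*(-7) = 14)
(1*(-7) + (a - 3))² = (1*(-7) + (14 - 3))² = (-7 + 11)² = 4² = 16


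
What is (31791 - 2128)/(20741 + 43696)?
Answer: 29663/64437 ≈ 0.46034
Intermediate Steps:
(31791 - 2128)/(20741 + 43696) = 29663/64437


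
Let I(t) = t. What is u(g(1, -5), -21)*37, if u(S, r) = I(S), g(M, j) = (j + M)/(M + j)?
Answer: 37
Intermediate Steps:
g(M, j) = 1 (g(M, j) = (M + j)/(M + j) = 1)
u(S, r) = S
u(g(1, -5), -21)*37 = 1*37 = 37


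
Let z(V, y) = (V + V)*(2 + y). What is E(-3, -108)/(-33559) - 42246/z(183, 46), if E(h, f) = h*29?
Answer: -78678061/32753584 ≈ -2.4021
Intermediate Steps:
E(h, f) = 29*h
z(V, y) = 2*V*(2 + y) (z(V, y) = (2*V)*(2 + y) = 2*V*(2 + y))
E(-3, -108)/(-33559) - 42246/z(183, 46) = (29*(-3))/(-33559) - 42246*1/(366*(2 + 46)) = -87*(-1/33559) - 42246/(2*183*48) = 87/33559 - 42246/17568 = 87/33559 - 42246*1/17568 = 87/33559 - 2347/976 = -78678061/32753584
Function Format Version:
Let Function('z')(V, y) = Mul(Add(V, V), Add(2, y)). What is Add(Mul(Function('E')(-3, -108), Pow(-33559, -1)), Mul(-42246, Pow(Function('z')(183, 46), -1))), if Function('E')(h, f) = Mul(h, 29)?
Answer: Rational(-78678061, 32753584) ≈ -2.4021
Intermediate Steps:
Function('E')(h, f) = Mul(29, h)
Function('z')(V, y) = Mul(2, V, Add(2, y)) (Function('z')(V, y) = Mul(Mul(2, V), Add(2, y)) = Mul(2, V, Add(2, y)))
Add(Mul(Function('E')(-3, -108), Pow(-33559, -1)), Mul(-42246, Pow(Function('z')(183, 46), -1))) = Add(Mul(Mul(29, -3), Pow(-33559, -1)), Mul(-42246, Pow(Mul(2, 183, Add(2, 46)), -1))) = Add(Mul(-87, Rational(-1, 33559)), Mul(-42246, Pow(Mul(2, 183, 48), -1))) = Add(Rational(87, 33559), Mul(-42246, Pow(17568, -1))) = Add(Rational(87, 33559), Mul(-42246, Rational(1, 17568))) = Add(Rational(87, 33559), Rational(-2347, 976)) = Rational(-78678061, 32753584)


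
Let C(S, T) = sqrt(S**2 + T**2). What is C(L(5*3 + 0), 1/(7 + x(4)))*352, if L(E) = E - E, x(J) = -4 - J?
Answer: 352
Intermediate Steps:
L(E) = 0
C(L(5*3 + 0), 1/(7 + x(4)))*352 = sqrt(0**2 + (1/(7 + (-4 - 1*4)))**2)*352 = sqrt(0 + (1/(7 + (-4 - 4)))**2)*352 = sqrt(0 + (1/(7 - 8))**2)*352 = sqrt(0 + (1/(-1))**2)*352 = sqrt(0 + (-1)**2)*352 = sqrt(0 + 1)*352 = sqrt(1)*352 = 1*352 = 352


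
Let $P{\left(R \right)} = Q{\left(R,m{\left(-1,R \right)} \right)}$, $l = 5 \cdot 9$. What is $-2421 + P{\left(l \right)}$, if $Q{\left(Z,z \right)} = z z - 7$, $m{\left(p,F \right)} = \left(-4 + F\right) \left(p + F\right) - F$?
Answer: $3091653$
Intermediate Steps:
$m{\left(p,F \right)} = - F + \left(-4 + F\right) \left(F + p\right)$ ($m{\left(p,F \right)} = \left(-4 + F\right) \left(F + p\right) - F = - F + \left(-4 + F\right) \left(F + p\right)$)
$Q{\left(Z,z \right)} = -7 + z^{2}$ ($Q{\left(Z,z \right)} = z^{2} - 7 = -7 + z^{2}$)
$l = 45$
$P{\left(R \right)} = -7 + \left(4 + R^{2} - 6 R\right)^{2}$ ($P{\left(R \right)} = -7 + \left(R^{2} - 5 R - -4 + R \left(-1\right)\right)^{2} = -7 + \left(R^{2} - 5 R + 4 - R\right)^{2} = -7 + \left(4 + R^{2} - 6 R\right)^{2}$)
$-2421 + P{\left(l \right)} = -2421 - \left(7 - \left(4 + 45^{2} - 270\right)^{2}\right) = -2421 - \left(7 - \left(4 + 2025 - 270\right)^{2}\right) = -2421 - \left(7 - 1759^{2}\right) = -2421 + \left(-7 + 3094081\right) = -2421 + 3094074 = 3091653$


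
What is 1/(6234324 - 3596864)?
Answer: 1/2637460 ≈ 3.7915e-7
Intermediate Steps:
1/(6234324 - 3596864) = 1/2637460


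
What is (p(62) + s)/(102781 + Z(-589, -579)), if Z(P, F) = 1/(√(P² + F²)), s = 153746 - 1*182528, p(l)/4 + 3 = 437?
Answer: -1896284109550012/7206314318703681 + 27046*√682162/7206314318703681 ≈ -0.26314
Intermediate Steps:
p(l) = 1736 (p(l) = -12 + 4*437 = -12 + 1748 = 1736)
s = -28782 (s = 153746 - 182528 = -28782)
Z(P, F) = (F² + P²)^(-½) (Z(P, F) = 1/(√(F² + P²)) = (F² + P²)^(-½))
(p(62) + s)/(102781 + Z(-589, -579)) = (1736 - 28782)/(102781 + ((-579)² + (-589)²)^(-½)) = -27046/(102781 + (335241 + 346921)^(-½)) = -27046/(102781 + 682162^(-½)) = -27046/(102781 + √682162/682162)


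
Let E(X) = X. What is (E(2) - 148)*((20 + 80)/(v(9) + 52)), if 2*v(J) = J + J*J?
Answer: -14600/97 ≈ -150.52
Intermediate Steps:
v(J) = J/2 + J²/2 (v(J) = (J + J*J)/2 = (J + J²)/2 = J/2 + J²/2)
(E(2) - 148)*((20 + 80)/(v(9) + 52)) = (2 - 148)*((20 + 80)/((½)*9*(1 + 9) + 52)) = -14600/((½)*9*10 + 52) = -14600/(45 + 52) = -14600/97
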